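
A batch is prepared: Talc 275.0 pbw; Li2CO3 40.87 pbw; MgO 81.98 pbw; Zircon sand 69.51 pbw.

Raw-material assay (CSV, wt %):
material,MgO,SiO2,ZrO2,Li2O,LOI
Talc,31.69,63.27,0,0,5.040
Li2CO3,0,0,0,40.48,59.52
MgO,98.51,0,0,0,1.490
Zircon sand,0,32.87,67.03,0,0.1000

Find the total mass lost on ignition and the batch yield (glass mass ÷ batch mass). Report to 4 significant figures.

Every computation carries full precision at each step — rounding to four significant figures applies to each in-between result as printed. A single rounding completes each reported figure; the derived quantities, which include yield, ignition loss, totals, the four compositions, glass mass, are recomputed in full float precision, as set out in either problem or answer, using the weight values at 427.9 pbw of glass.
Material-by-material LOI:
  Talc: 275.0 × 0.05040 = 13.86 pbw
  Li2CO3: 40.87 × 0.5952 = 24.33 pbw
  MgO: 81.98 × 0.01490 = 1.222 pbw
  Zircon sand: 69.51 × 0.001000 = 0.06951 pbw
Total LOI = 39.48 pbw
Glass = batch − LOI = 467.4 − 39.48 = 427.9 pbw

LOI loss = 39.48 pbw; glass = 427.9 pbw; yield = 91.55%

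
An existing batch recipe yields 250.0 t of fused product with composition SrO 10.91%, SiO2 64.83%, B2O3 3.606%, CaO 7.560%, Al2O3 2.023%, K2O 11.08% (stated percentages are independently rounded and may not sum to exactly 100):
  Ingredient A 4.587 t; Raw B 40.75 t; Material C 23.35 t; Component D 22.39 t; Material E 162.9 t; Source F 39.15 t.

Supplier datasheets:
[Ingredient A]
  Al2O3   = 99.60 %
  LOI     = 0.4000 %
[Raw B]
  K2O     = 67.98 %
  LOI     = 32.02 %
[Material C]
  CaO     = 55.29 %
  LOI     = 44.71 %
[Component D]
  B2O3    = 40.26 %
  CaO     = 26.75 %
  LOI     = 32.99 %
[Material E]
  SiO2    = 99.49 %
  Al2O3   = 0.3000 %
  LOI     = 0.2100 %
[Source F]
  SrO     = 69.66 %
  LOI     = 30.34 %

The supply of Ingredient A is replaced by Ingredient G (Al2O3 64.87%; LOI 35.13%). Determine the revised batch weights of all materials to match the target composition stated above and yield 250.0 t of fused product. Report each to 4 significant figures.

Revised batch per 250.0 t fused product:
  Ingredient G: 7.043 t
  Raw B: 40.75 t
  Material C: 23.35 t
  Component D: 22.39 t
  Material E: 162.9 t
  Source F: 39.15 t
Total batch = 295.6 t; LOI loss = 45.57 t

All arithmetic maintains full float precision end to end; mid-chain values are printed (rounded to 4 significant digits) as written. Every reported result carries a single rounding; the derived quantities (net glass mass, the totals, six oxide percentages, ignition loss, the yield) are rebuilt in full precision from the weighed amounts per 250.0 t of glass, as written in question or answer.
Oxide-by-oxide targets in 250.0 t fused product:
  SrO: 10.91% × 250.0 = 27.28 t
  SiO2: 64.83% × 250.0 = 162.1 t
  B2O3: 3.606% × 250.0 = 9.015 t
  CaO: 7.560% × 250.0 = 18.90 t
  Al2O3: 2.023% × 250.0 = 5.058 t
  K2O: 11.08% × 250.0 = 27.70 t
Mass-balance tally per oxide using the reported weights, relative to the basis at hand (sums match the target masses within answer rounding):
  SrO: 39.15·0.6966 = 27.27 t (target 27.28 t)
  SiO2: 162.9·0.9949 = 162.1 t (target 162.1 t)
  B2O3: 22.39·0.4026 = 9.014 t (target 9.015 t)
  CaO: 23.35·0.5529 + 22.39·0.2675 = 18.90 t (target 18.90 t)
  Al2O3: 7.043·0.6487 + 162.9·0.003000 = 5.057 t (target 5.058 t)
  K2O: 40.75·0.6798 = 27.70 t (target 27.70 t)
Glass mass check: batch Σ − ignition loss = 250.0 t (the targets, summed, come to 250.0 t; stated basis 250.0 t — deltas are rounding alone).
Summing the batch: Σ batch = 295.6 t; loss to ignition Σ batch·LOI = 45.57 t; yield: glass divided by total = 84.58%.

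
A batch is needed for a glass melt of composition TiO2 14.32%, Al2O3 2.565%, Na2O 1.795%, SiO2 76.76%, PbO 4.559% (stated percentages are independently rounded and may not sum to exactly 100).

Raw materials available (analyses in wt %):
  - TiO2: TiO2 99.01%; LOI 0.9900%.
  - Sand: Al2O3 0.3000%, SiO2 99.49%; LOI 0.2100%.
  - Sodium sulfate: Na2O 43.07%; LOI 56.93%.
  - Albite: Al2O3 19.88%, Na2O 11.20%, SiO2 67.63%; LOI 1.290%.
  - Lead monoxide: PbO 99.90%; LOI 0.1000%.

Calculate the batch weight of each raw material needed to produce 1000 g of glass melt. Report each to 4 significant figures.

Batch per 1000 g glass melt:
  TiO2: 144.6 g
  Sand: 690.9 g
  Sodium sulfate: 10.84 g
  Albite: 118.6 g
  Lead monoxide: 45.64 g
Total batch = 1011 g; LOI loss = 10.63 g; yield = 98.95%

In-progress results are printed (rounded to 4 significant digits) as written — every computation holds full precision in all steps; every reported value is rounded only once. The derived quantities are rebuilt at exact precision (five oxide percentages, the yield, LOI, totals, net glass mass) starting from the weights at 1000 g of glass, precisely as stated by problem or answer.
Per-oxide target masses for 1000 g glass melt:
  TiO2: 14.32% × 1000 = 143.2 g
  Al2O3: 2.565% × 1000 = 25.65 g
  Na2O: 1.795% × 1000 = 17.95 g
  SiO2: 76.76% × 1000 = 767.6 g
  PbO: 4.559% × 1000 = 45.59 g
Checking each oxide sum with the batch weights as given, relative to the basis at hand (delivered sums recover each target once rounding is allowed for):
  TiO2: 144.6·0.9901 = 143.2 g (target 143.2 g)
  Al2O3: 690.9·0.003000 + 118.6·0.1988 = 25.65 g (target 25.65 g)
  Na2O: 10.84·0.4307 + 118.6·0.1120 = 17.95 g (target 17.95 g)
  SiO2: 690.9·0.9949 + 118.6·0.6763 = 767.6 g (target 767.6 g)
  PbO: 45.64·0.9990 = 45.59 g (target 45.59 g)
Glass-mass bookkeeping: batch total minus LOI = 1000 g (summing oxide targets gives 1000 g; with the basis standing at 1000 g — differing by rounding only).
Summing the batch: Σ batch = 1011 g; ignition loss, Σ(batch × LOI) = 10.63 g; yield: glass divided by total = 98.95%.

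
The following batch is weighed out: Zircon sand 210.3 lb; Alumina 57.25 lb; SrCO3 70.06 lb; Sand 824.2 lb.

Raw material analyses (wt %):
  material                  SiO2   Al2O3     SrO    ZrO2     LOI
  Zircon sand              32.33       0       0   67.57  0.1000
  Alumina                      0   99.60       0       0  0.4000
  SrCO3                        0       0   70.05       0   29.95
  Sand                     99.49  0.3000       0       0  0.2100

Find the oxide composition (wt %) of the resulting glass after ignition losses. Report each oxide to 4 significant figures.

All arithmetic runs at full precision through every step — intermediates appear (rounded to four significant figures) alongside each step — each reported figure is rounded just once; all derived quantities (four oxide percentages, the yield, net glass mass, LOI, the totals) are carried at full precision from the batch weights on 1139 lb of glass as given in the question or the answer.
Oxide-by-oxide delivered mass:
  SiO2: 210.3·0.3233 + 824.2·0.9949 = 888.0 lb
  Al2O3: 57.25·0.9960 + 824.2·0.003000 = 59.49 lb
  SrO: 70.06·0.7005 = 49.08 lb
  ZrO2: 210.3·0.6757 = 142.1 lb
LOI: 210.3·0.001000 + 57.25·0.004000 + 70.06·0.2995 + 824.2·0.002100 = 23.15 lb
batch − LOI leaves glass = 1162 − 23.15 = 1139 lb (equal to the oxide-mass sum)
percent share: oxide ÷ glass, ×100

Glass mass = 1139 lb (batch 1162 − LOI 23.15).
Composition: SiO2 77.99%, Al2O3 5.225%, SrO 4.310%, ZrO2 12.48%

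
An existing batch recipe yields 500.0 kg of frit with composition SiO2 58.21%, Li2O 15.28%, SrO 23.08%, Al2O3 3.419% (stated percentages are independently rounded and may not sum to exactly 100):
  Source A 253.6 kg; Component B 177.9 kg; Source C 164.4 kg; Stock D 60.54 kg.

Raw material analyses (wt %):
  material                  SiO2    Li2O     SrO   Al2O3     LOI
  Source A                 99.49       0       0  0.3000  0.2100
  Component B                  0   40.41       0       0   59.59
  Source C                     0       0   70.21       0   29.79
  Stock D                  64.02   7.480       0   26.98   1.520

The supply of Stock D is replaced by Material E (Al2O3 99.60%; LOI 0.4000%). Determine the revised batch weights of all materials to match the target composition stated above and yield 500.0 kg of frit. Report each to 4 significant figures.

Revised batch per 500.0 kg frit:
  Source A: 292.5 kg
  Component B: 189.1 kg
  Source C: 164.4 kg
  Material E: 16.28 kg
Total batch = 662.3 kg; LOI loss = 162.3 kg

In-progress results are rounded to 4 significant digits as shown. The whole derivation carries full float precision in all steps — every reported value takes just one rounding — all derived quantities are computed in exact precision (LOI, four oxide percentages, net glass mass, the yield, the totals) starting from the weights per 500.0 kg of glass, exactly as printed in the problem or the answer.
Oxide-by-oxide targets in 500.0 kg frit:
  SiO2: 58.21% × 500.0 = 291.0 kg
  Li2O: 15.28% × 500.0 = 76.40 kg
  SrO: 23.08% × 500.0 = 115.4 kg
  Al2O3: 3.419% × 500.0 = 17.10 kg
Sums-versus-targets review per the reported batch figures, versus the basis set out (every target is met by its sum net of answer rounding effects):
  SiO2: 292.5·0.9949 = 291.0 kg (target 291.0 kg)
  Li2O: 189.1·0.4041 = 76.42 kg (target 76.40 kg)
  SrO: 164.4·0.7021 = 115.4 kg (target 115.4 kg)
  Al2O3: 292.5·0.003000 + 16.28·0.9960 = 17.09 kg (target 17.10 kg)
Glass-mass bookkeeping: Σ batch − LOI loss = 499.9 kg (summing oxide targets gives 499.9 kg; against the stated basis, 500.0 kg — gaps are rounding artifacts).
Adding the batch up: Σ batch = 662.3 kg; loss to ignition Σ batch·LOI = 162.3 kg; yield = glass ÷ total batch = 75.49%.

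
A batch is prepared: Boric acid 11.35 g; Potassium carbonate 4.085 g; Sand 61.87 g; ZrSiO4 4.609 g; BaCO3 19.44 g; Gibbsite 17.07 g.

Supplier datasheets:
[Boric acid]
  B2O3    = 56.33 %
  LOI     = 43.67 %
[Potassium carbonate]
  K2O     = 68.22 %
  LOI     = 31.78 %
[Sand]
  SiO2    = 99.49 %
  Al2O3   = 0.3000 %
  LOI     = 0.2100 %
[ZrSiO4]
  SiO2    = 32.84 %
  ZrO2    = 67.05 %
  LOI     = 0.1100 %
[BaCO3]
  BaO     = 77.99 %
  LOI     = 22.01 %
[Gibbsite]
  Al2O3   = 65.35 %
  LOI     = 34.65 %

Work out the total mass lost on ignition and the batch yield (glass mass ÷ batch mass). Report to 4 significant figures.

Full precision is carried in all steps; the intermediate values are rounded to 4 significant digits as shown; every reported result undergoes a single rounding. The derived quantities, which include the six compositions, totals, LOI, yield, net glass mass, are re-derived at full float precision, as written in the problem or answer text, from the weighed amounts at 101.8 g of glass.
Loss on ignition, line by line:
  Boric acid: 11.35 × 0.4367 = 4.957 g
  Potassium carbonate: 4.085 × 0.3178 = 1.298 g
  Sand: 61.87 × 0.002100 = 0.1299 g
  ZrSiO4: 4.609 × 0.001100 = 0.005070 g
  BaCO3: 19.44 × 0.2201 = 4.279 g
  Gibbsite: 17.07 × 0.3465 = 5.915 g
Total LOI = 16.58 g
Glass = batch − LOI = 118.4 − 16.58 = 101.8 g

LOI loss = 16.58 g; glass = 101.8 g; yield = 86.00%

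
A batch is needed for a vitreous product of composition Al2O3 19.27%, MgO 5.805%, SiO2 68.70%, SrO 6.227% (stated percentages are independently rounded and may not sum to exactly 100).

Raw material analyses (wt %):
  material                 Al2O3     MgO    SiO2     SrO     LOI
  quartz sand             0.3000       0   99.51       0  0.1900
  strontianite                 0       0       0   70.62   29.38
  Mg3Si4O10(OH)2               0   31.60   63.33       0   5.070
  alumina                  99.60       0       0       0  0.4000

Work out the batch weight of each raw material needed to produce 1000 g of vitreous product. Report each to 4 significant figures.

Values along the way are shown rounded to 4 significant figures in the working. Every computation holds exact precision from first step to last. A single rounding produces each reported value. Derived quantities are computed in full float precision (glass mass, ignition loss, the yield, totals, the four compositions) from the weighed amounts for 1000 g of glass, as quoted within the problem or the answer.
Target masses of each oxide per 1000 g vitreous product:
  Al2O3: 19.27% × 1000 = 192.7 g
  MgO: 5.805% × 1000 = 58.05 g
  SiO2: 68.70% × 1000 = 687.0 g
  SrO: 6.227% × 1000 = 62.27 g
Verifying the oxide balance per the reported batch figures, on the stated basis (oxide sums agree with the targets up to rounding of the answer):
  Al2O3: 573.5·0.003000 + 191.7·0.9960 = 192.7 g (target 192.7 g)
  MgO: 183.7·0.3160 = 58.05 g (target 58.05 g)
  SiO2: 573.5·0.9951 + 183.7·0.6333 = 687.0 g (target 687.0 g)
  SrO: 88.18·0.7062 = 62.27 g (target 62.27 g)
Glass-mass closure: Σ batch − LOI loss = 1000 g (oxide target masses add up to 1000 g; versus the stated basis of 1000 g — gaps are rounding artifacts).
Whole-batch sum: Σ batch = 1037 g; the LOI term Σ batch·LOI equals 37.08 g; yield = glass ÷ total batch = 96.42%.

Batch per 1000 g vitreous product:
  quartz sand: 573.5 g
  strontianite: 88.18 g
  Mg3Si4O10(OH)2: 183.7 g
  alumina: 191.7 g
Total batch = 1037 g; LOI loss = 37.08 g; yield = 96.42%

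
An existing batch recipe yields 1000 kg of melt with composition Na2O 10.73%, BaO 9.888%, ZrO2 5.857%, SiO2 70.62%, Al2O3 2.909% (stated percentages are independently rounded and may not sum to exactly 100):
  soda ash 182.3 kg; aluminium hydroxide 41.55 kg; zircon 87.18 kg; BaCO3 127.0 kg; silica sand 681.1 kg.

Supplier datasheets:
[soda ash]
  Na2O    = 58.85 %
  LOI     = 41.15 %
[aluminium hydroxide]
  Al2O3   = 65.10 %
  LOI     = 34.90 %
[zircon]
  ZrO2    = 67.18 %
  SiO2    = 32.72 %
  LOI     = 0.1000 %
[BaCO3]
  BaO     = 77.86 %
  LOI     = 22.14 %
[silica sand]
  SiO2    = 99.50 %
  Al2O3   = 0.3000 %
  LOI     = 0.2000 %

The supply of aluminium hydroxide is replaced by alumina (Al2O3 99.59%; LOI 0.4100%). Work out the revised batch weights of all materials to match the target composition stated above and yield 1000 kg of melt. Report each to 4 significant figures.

Revised batch per 1000 kg melt:
  soda ash: 182.3 kg
  alumina: 27.16 kg
  zircon: 87.18 kg
  BaCO3: 127.0 kg
  silica sand: 681.1 kg
Total batch = 1105 kg; LOI loss = 104.7 kg

The intermediate values appear (rounded to four significant digits) when written out. Every computation maintains exact precision through the solve — each reported figure is rounded just once. The derived quantities are re-derived at exact precision (the five compositions, yield, glass mass, the totals, ignition loss) using the weight values per 1000 kg of glass, as set out in question or answer.
Per-oxide target masses for 1000 kg melt:
  Na2O: 10.73% × 1000 = 107.3 kg
  BaO: 9.888% × 1000 = 98.88 kg
  ZrO2: 5.857% × 1000 = 58.57 kg
  SiO2: 70.62% × 1000 = 706.2 kg
  Al2O3: 2.909% × 1000 = 29.09 kg
Checking each oxide sum from the weights as reported, against the basis in use (each sum matches its target mass inside rounding margins):
  Na2O: 182.3·0.5885 = 107.3 kg (target 107.3 kg)
  BaO: 127.0·0.7786 = 98.88 kg (target 98.88 kg)
  ZrO2: 87.18·0.6718 = 58.57 kg (target 58.57 kg)
  SiO2: 87.18·0.3272 + 681.1·0.9950 = 706.2 kg (target 706.2 kg)
  Al2O3: 27.16·0.9959 + 681.1·0.003000 = 29.09 kg (target 29.09 kg)
Glass-mass closure: net batch after ignition = 1000 kg (oxide target masses add up to 1000 kg; basis as stated: 1000 kg — a pure rounding effect).
Batch total: Σ batch = 1105 kg; Σ batch·LOI gives LOI loss = 104.7 kg; the yield ratio, glass ÷ batch: 90.52%.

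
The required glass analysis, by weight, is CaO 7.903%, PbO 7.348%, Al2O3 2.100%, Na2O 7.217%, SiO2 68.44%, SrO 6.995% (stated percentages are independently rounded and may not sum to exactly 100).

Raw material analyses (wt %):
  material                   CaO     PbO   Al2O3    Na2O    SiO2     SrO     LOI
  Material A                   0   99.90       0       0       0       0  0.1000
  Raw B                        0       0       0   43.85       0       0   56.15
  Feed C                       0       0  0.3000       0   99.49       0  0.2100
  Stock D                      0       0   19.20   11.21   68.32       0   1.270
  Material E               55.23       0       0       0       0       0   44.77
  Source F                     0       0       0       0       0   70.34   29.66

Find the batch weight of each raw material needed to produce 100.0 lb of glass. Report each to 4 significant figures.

Batch per 100.0 lb glass:
  Material A: 7.355 lb
  Raw B: 13.91 lb
  Feed C: 61.94 lb
  Stock D: 9.970 lb
  Material E: 14.31 lb
  Source F: 9.945 lb
Total batch = 117.4 lb; LOI loss = 17.43 lb; yield = 85.16%

All internal work keeps full precision end to end. The intermediate values appear rounded to 4 significant digits as written; every reported figure is rounded only once — all derived quantities (ignition loss, the totals, net glass mass, the yield, six oxide percentages) are recomputed in full precision using the weight values at 100.0 lb of glass exactly as printed in problem or answer.
Oxide-by-oxide targets in 100.0 lb glass:
  CaO: 7.903% × 100.0 = 7.903 lb
  PbO: 7.348% × 100.0 = 7.348 lb
  Al2O3: 2.100% × 100.0 = 2.100 lb
  Na2O: 7.217% × 100.0 = 7.217 lb
  SiO2: 68.44% × 100.0 = 68.44 lb
  SrO: 6.995% × 100.0 = 6.995 lb
Verifying the oxide balance from the weights as reported, per the basis as stated (target by target, the sums agree exact up to rounding of places):
  CaO: 14.31·0.5523 = 7.903 lb (target 7.903 lb)
  PbO: 7.355·0.9990 = 7.348 lb (target 7.348 lb)
  Al2O3: 61.94·0.003000 + 9.970·0.1920 = 2.100 lb (target 2.100 lb)
  Na2O: 13.91·0.4385 + 9.970·0.1121 = 7.217 lb (target 7.217 lb)
  SiO2: 61.94·0.9949 + 9.970·0.6832 = 68.44 lb (target 68.44 lb)
  SrO: 9.945·0.7034 = 6.995 lb (target 6.995 lb)
Consistency of the glass mass: whole batch net of LOI = 100.0 lb (summing oxide targets gives 100.0 lb; stated basis 100.0 lb — deltas are rounding alone).
Batch total: Σ batch = 117.4 lb; the LOI term Σ batch·LOI equals 17.43 lb; glass ÷ batch gives a yield of 85.16%.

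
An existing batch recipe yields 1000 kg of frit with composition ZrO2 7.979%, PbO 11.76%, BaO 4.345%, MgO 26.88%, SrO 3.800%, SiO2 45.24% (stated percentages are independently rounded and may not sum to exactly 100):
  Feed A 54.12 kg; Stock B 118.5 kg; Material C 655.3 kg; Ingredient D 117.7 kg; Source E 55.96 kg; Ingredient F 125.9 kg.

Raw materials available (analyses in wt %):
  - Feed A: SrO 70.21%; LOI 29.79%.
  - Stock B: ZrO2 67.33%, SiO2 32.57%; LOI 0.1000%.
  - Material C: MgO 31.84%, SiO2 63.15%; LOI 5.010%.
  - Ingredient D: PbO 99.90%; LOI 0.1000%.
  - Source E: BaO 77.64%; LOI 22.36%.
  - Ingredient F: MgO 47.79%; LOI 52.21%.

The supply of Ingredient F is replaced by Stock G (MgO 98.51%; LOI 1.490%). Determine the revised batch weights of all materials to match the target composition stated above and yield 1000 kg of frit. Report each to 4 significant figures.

Each numeric step maintains full precision through the solve — the intermediate values appear rounded to 4 significant figures within the worked lines — every reported number takes exactly one rounding — derived quantities (the six compositions, net glass mass, the totals, LOI, the yield) are carried from the weighed amounts at 1000 kg of glass at full precision, precisely as stated by problem or answer.
Per-oxide target masses for 1000 kg frit:
  ZrO2: 7.979% × 1000 = 79.79 kg
  PbO: 11.76% × 1000 = 117.6 kg
  BaO: 4.345% × 1000 = 43.45 kg
  MgO: 26.88% × 1000 = 268.8 kg
  SrO: 3.800% × 1000 = 38.00 kg
  SiO2: 45.24% × 1000 = 452.4 kg
Checking each oxide sum applying the batch weights above, per the basis as stated (delivered sums recover each target modulo rounding of the values):
  ZrO2: 118.5·0.6733 = 79.79 kg (target 79.79 kg)
  PbO: 117.7·0.9990 = 117.6 kg (target 117.6 kg)
  BaO: 55.96·0.7764 = 43.45 kg (target 43.45 kg)
  MgO: 655.3·0.3184 + 61.07·0.9851 = 268.8 kg (target 268.8 kg)
  SrO: 54.12·0.7021 = 38.00 kg (target 38.00 kg)
  SiO2: 118.5·0.3257 + 655.3·0.6315 = 452.4 kg (target 452.4 kg)
Glass-mass sanity pass: whole batch net of LOI = 1000 kg (the Σ of target masses is 1000 kg; against the stated basis, 1000 kg — any gap is answer rounding).
Total batch = Σ batch = 1063 kg; LOI removed, Σ of batch·LOI: 62.61 kg; yield: glass divided by total = 94.11%.

Revised batch per 1000 kg frit:
  Feed A: 54.12 kg
  Stock B: 118.5 kg
  Material C: 655.3 kg
  Ingredient D: 117.7 kg
  Source E: 55.96 kg
  Stock G: 61.07 kg
Total batch = 1063 kg; LOI loss = 62.61 kg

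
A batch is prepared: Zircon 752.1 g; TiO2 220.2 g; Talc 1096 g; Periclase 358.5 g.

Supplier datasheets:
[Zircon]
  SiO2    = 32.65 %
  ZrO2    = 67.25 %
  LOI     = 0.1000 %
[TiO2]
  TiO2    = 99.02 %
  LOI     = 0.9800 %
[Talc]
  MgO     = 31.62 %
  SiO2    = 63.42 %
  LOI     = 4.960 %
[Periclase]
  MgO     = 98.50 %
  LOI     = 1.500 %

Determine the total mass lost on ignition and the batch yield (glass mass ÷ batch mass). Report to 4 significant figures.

LOI loss = 62.65 g; glass = 2364 g; yield = 97.42%

The intermediate values are displayed with 4-significant-figure rounding across the worked steps — each numeric step maintains full precision at all times; each reported result sees exactly one rounding. Derived quantities (the yield, the four compositions, net glass mass, ignition loss, the totals) are rebuilt in full float precision using the weight values at 2364 g of glass as they appear in problem or answer.
LOI of each material in turn:
  Zircon: 752.1 × 0.001000 = 0.7521 g
  TiO2: 220.2 × 0.009800 = 2.158 g
  Talc: 1096 × 0.04960 = 54.36 g
  Periclase: 358.5 × 0.01500 = 5.377 g
Total LOI = 62.65 g
Glass = batch − LOI = 2427 − 62.65 = 2364 g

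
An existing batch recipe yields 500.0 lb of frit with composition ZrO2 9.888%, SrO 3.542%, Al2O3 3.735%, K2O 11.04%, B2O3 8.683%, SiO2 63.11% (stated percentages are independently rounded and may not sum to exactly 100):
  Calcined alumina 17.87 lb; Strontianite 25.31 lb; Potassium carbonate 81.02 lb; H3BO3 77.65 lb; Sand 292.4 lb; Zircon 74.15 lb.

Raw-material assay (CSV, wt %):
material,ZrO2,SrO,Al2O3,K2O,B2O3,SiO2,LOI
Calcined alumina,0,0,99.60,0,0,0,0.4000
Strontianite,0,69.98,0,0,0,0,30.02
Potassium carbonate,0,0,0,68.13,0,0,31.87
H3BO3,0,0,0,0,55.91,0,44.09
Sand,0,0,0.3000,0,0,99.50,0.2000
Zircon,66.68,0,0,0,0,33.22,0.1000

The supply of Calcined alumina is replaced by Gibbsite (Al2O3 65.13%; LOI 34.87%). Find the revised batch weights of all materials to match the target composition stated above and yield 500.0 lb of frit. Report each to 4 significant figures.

The intermediate values appear, with 4-significant-figure rounding, across the worked steps. All internal work runs at exact precision in every operation. Each reported result is rounded once only; all derived quantities are recomputed using the weight values per 500.0 lb of glass at exact precision (net glass mass, ignition loss, the six compositions, the yield, the totals), as written in question or answer.
Per-oxide target masses for 500.0 lb frit:
  ZrO2: 9.888% × 500.0 = 49.44 lb
  SrO: 3.542% × 500.0 = 17.71 lb
  Al2O3: 3.735% × 500.0 = 18.68 lb
  K2O: 11.04% × 500.0 = 55.20 lb
  B2O3: 8.683% × 500.0 = 43.42 lb
  SiO2: 63.11% × 500.0 = 315.6 lb
Oxide-by-oxide audit per the reported batch figures, on the stated basis (oxide sums agree with the targets within answer rounding):
  ZrO2: 74.15·0.6668 = 49.44 lb (target 49.44 lb)
  SrO: 25.31·0.6998 = 17.71 lb (target 17.71 lb)
  Al2O3: 27.33·0.6513 + 292.4·0.003000 = 18.68 lb (target 18.68 lb)
  K2O: 81.02·0.6813 = 55.20 lb (target 55.20 lb)
  B2O3: 77.65·0.5591 = 43.41 lb (target 43.42 lb)
  SiO2: 292.4·0.9950 + 74.15·0.3322 = 315.6 lb (target 315.6 lb)
Glass-mass closure: net batch after ignition = 500.0 lb (the Σ of target masses is 500.0 lb; basis as stated: 500.0 lb — rounding explains the deltas).
Whole-batch sum: Σ batch = 577.9 lb; the LOI term Σ batch·LOI equals 77.84 lb; as yield: glass ÷ batch → 86.53%.

Revised batch per 500.0 lb frit:
  Gibbsite: 27.33 lb
  Strontianite: 25.31 lb
  Potassium carbonate: 81.02 lb
  H3BO3: 77.65 lb
  Sand: 292.4 lb
  Zircon: 74.15 lb
Total batch = 577.9 lb; LOI loss = 77.84 lb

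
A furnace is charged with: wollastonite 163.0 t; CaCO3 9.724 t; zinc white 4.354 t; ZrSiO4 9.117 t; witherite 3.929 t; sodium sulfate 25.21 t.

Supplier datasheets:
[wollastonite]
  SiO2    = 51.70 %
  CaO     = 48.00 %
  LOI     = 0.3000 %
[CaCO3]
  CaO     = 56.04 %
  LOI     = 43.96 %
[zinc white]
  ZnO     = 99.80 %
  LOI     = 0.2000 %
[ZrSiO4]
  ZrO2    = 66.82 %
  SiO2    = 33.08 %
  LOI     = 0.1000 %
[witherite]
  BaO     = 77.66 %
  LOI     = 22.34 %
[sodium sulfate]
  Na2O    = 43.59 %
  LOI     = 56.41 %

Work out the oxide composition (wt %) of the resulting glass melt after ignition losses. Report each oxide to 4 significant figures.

Glass mass = 195.5 t (batch 215.3 − LOI 19.88).
Composition: ZrO2 3.117%, BaO 1.561%, SiO2 44.66%, Na2O 5.622%, CaO 42.82%, ZnO 2.223%

Each numeric step carries exact precision in all steps — intermediates are printed with 4-significant-digit rounding across the worked steps — each reported number takes just one rounding. Derived quantities (yield, glass mass, the totals, ignition loss, six oxide percentages) are rebuilt from the weighed amounts at 195.5 t of glass in full float precision precisely as stated by either problem or answer.
Mass of each oxide from the mix:
  ZrO2: 9.117·0.6682 = 6.092 t
  BaO: 3.929·0.7766 = 3.051 t
  SiO2: 163.0·0.5170 + 9.117·0.3308 = 87.29 t
  Na2O: 25.21·0.4359 = 10.99 t
  CaO: 163.0·0.4800 + 9.724·0.5604 = 83.69 t
  ZnO: 4.354·0.9980 = 4.345 t
LOI: 163.0·0.003000 + 9.724·0.4396 + 4.354·0.002000 + 9.117·0.001000 + 3.929·0.2234 + 25.21·0.5641 = 19.88 t
The glass mass, total less LOI, = 215.3 − 19.88 = 195.5 t (the oxide masses sum to this)
wt % = 100 × oxide mass / glass mass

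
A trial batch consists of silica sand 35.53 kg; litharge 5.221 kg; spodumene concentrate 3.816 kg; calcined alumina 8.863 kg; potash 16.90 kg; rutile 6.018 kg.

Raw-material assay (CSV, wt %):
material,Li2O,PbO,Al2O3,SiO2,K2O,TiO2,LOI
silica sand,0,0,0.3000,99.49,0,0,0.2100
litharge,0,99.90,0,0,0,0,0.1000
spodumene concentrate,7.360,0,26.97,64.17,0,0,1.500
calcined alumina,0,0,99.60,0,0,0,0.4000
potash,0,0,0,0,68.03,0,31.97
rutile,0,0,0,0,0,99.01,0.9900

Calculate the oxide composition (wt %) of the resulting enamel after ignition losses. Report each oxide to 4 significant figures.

The intermediate values are shown with 4-significant-digit rounding at each printed step — all internal work carries full float precision in every operation. A single rounding finalizes each reported figure; all derived quantities are computed at full float precision (the six compositions, glass mass, the yield, ignition loss, the totals) using the weight values on 70.71 kg of glass as given in the question or the answer.
Mass of each oxide from the mix:
  Li2O: 3.816·0.07360 = 0.2809 kg
  PbO: 5.221·0.9990 = 5.216 kg
  Al2O3: 35.53·0.003000 + 3.816·0.2697 + 8.863·0.9960 = 9.963 kg
  SiO2: 35.53·0.9949 + 3.816·0.6417 = 37.80 kg
  K2O: 16.90·0.6803 = 11.50 kg
  TiO2: 6.018·0.9901 = 5.958 kg
LOI: 35.53·0.002100 + 5.221·0.001000 + 3.816·0.01500 + 8.863·0.004000 + 16.90·0.3197 + 6.018·0.009900 = 5.635 kg
Resulting glass, batch − LOI: 76.35 − 5.635 = 70.71 kg (matching Σ of the oxides)
each wt % is 100 × oxide ÷ glass

Glass mass = 70.71 kg (batch 76.35 − LOI 5.635).
Composition: Li2O 0.3972%, PbO 7.376%, Al2O3 14.09%, SiO2 53.45%, K2O 16.26%, TiO2 8.426%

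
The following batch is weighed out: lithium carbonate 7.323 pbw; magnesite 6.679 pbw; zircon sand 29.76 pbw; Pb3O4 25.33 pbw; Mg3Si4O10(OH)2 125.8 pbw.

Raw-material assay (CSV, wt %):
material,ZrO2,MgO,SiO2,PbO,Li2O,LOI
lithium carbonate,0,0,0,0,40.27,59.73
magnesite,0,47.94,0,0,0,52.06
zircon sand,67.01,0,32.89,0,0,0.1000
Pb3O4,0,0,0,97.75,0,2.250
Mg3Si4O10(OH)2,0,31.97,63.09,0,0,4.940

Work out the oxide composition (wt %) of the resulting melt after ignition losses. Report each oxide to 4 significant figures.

The working math keeps exact precision through the solve; in-progress results appear, rounded to four significant digits, as written — every reported value is rounded just once. All derived quantities are rebuilt from the batch weights on 180.2 pbw of glass in full float precision (yield, LOI, five oxide percentages, totals, glass mass) as quoted within problem or answer.
Per-oxide mass from batch:
  ZrO2: 29.76·0.6701 = 19.94 pbw
  MgO: 6.679·0.4794 + 125.8·0.3197 = 43.42 pbw
  SiO2: 29.76·0.3289 + 125.8·0.6309 = 89.16 pbw
  PbO: 25.33·0.9775 = 24.76 pbw
  Li2O: 7.323·0.4027 = 2.949 pbw
LOI: 7.323·0.5973 + 6.679·0.5206 + 29.76·0.001000 + 25.33·0.02250 + 125.8·0.04940 = 14.67 pbw
Net of LOI, the glass mass = 194.9 − 14.67 = 180.2 pbw (matching Σ of the oxides)
percent share: oxide ÷ glass, ×100

Glass mass = 180.2 pbw (batch 194.9 − LOI 14.67).
Composition: ZrO2 11.07%, MgO 24.09%, SiO2 49.47%, PbO 13.74%, Li2O 1.636%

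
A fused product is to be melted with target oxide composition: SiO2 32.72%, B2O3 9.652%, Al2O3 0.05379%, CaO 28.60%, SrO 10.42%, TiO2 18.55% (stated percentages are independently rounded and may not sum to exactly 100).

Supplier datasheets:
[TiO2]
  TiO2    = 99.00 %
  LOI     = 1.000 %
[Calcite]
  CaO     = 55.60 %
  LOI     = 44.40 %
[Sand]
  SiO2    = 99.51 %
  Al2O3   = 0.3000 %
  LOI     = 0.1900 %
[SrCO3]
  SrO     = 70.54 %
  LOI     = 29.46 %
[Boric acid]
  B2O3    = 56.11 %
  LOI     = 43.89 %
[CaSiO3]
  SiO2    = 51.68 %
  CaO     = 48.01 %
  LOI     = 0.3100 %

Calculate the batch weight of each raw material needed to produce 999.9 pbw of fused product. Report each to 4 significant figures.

The intermediate values are rounded to four significant figures when quoted; all arithmetic runs at full precision from first step to last — exactly one rounding lands on every reported number; all derived quantities, which include yield, totals, net glass mass, ignition loss, the six compositions, are re-derived in full float precision, as written in the question or the answer, from the weighed amounts on 999.9 pbw of glass.
The oxide mass targets at 999.9 pbw fused product:
  SiO2: 32.72% × 999.9 = 327.2 pbw
  B2O3: 9.652% × 999.9 = 96.51 pbw
  Al2O3: 0.05379% × 999.9 = 0.5378 pbw
  CaO: 28.60% × 999.9 = 286.0 pbw
  SrO: 10.42% × 999.9 = 104.2 pbw
  TiO2: 18.55% × 999.9 = 185.5 pbw
Balance tally, oxide-wise, given the weights on record, against the basis in use (target by target, the sums agree once rounding is allowed for):
  SiO2: 179.3·0.9951 + 287.9·0.5168 = 327.2 pbw (target 327.2 pbw)
  B2O3: 172.0·0.5611 = 96.51 pbw (target 96.51 pbw)
  Al2O3: 179.3·0.003000 = 0.5379 pbw (target 0.5378 pbw)
  CaO: 265.8·0.5560 + 287.9·0.4801 = 286.0 pbw (target 286.0 pbw)
  SrO: 147.7·0.7054 = 104.2 pbw (target 104.2 pbw)
  TiO2: 187.4·0.9900 = 185.5 pbw (target 185.5 pbw)
Glass mass check: batch Σ − ignition loss = 1000 pbw (per-oxide target masses sum to 999.9 pbw; basis as stated: 999.9 pbw — differing by rounding only).
Adding the batch up: Σ batch = 1240 pbw; LOI loss = Σ batch·LOI = 240.1 pbw; yield = glass ÷ total batch = 80.64%.

Batch per 999.9 pbw fused product:
  TiO2: 187.4 pbw
  Calcite: 265.8 pbw
  Sand: 179.3 pbw
  SrCO3: 147.7 pbw
  Boric acid: 172.0 pbw
  CaSiO3: 287.9 pbw
Total batch = 1240 pbw; LOI loss = 240.1 pbw; yield = 80.64%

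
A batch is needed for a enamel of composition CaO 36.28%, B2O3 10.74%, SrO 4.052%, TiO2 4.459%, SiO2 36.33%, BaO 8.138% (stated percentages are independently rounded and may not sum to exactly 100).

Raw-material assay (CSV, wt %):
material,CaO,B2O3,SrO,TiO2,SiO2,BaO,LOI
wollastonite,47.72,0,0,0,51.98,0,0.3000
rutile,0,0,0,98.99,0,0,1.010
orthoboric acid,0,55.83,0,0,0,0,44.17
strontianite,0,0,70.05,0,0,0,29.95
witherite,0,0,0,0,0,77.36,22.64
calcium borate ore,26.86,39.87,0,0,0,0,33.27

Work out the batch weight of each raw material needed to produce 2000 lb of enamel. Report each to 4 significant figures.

The working math carries exact precision at every stage; in-progress results are shown (rounded to 4 significant digits) between the steps; exactly one rounding lands on each reported figure. All derived quantities are recomputed at exact precision (the yield, totals, net glass mass, the six compositions, LOI) using the weight values at 2000 lb of glass exactly as shown in question or answer.
The oxide mass targets at 2000 lb enamel:
  CaO: 36.28% × 2000 = 725.6 lb
  B2O3: 10.74% × 2000 = 214.8 lb
  SrO: 4.052% × 2000 = 81.04 lb
  TiO2: 4.459% × 2000 = 89.18 lb
  SiO2: 36.33% × 2000 = 726.6 lb
  BaO: 8.138% × 2000 = 162.8 lb
Sums-versus-targets review on the weights just shown, on the stated basis (target by target, the sums agree within answer rounding):
  CaO: 1398·0.4772 + 218.0·0.2686 = 725.7 lb (target 725.6 lb)
  B2O3: 229.1·0.5583 + 218.0·0.3987 = 214.8 lb (target 214.8 lb)
  SrO: 115.7·0.7005 = 81.05 lb (target 81.04 lb)
  TiO2: 90.09·0.9899 = 89.18 lb (target 89.18 lb)
  SiO2: 1398·0.5198 = 726.7 lb (target 726.6 lb)
  BaO: 210.4·0.7736 = 162.8 lb (target 162.8 lb)
Glass mass check: total batch − LOI = 2000 lb (summing oxide targets gives 2000 lb; stated basis 2000 lb — differing by rounding only).
Batch grand total — Σ batch = 2261 lb; ignition loss, Σ(batch × LOI) = 261.1 lb; yield = glass ÷ total batch = 88.45%.

Batch per 2000 lb enamel:
  wollastonite: 1398 lb
  rutile: 90.09 lb
  orthoboric acid: 229.1 lb
  strontianite: 115.7 lb
  witherite: 210.4 lb
  calcium borate ore: 218.0 lb
Total batch = 2261 lb; LOI loss = 261.1 lb; yield = 88.45%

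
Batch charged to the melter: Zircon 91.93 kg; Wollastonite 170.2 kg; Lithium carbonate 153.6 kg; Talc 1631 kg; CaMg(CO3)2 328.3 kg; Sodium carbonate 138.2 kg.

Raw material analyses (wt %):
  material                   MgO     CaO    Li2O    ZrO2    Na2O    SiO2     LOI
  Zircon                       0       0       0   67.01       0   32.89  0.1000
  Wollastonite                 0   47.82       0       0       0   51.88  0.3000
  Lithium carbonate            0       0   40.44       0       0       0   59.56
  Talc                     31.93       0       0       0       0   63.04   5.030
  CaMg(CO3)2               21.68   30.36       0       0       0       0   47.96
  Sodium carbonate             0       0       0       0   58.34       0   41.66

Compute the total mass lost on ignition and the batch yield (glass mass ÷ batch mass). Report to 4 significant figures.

Mid-chain values are printed (rounded to four significant digits) across the worked steps — every computation carries full precision at all times — a single rounding completes every reported value. All derived quantities (the six compositions, LOI, the yield, net glass mass, totals) are carried from the batch weights for 2124 kg of glass in exact precision, precisely as stated by the problem or the answer.
Loss on ignition, line by line:
  Zircon: 91.93 × 0.001000 = 0.09193 kg
  Wollastonite: 170.2 × 0.003000 = 0.5106 kg
  Lithium carbonate: 153.6 × 0.5956 = 91.48 kg
  Talc: 1631 × 0.05030 = 82.04 kg
  CaMg(CO3)2: 328.3 × 0.4796 = 157.5 kg
  Sodium carbonate: 138.2 × 0.4166 = 57.57 kg
Total LOI = 389.2 kg
Glass = batch − LOI = 2513 − 389.2 = 2124 kg

LOI loss = 389.2 kg; glass = 2124 kg; yield = 84.52%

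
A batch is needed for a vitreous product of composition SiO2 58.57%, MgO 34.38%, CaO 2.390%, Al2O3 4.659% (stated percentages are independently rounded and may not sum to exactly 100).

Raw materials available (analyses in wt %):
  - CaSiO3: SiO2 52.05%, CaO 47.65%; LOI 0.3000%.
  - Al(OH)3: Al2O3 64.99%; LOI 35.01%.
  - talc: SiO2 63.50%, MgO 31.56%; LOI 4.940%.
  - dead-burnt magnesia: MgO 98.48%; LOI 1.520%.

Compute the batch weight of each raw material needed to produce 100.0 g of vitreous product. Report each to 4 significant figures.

Batch per 100.0 g vitreous product:
  CaSiO3: 5.016 g
  Al(OH)3: 7.169 g
  talc: 88.12 g
  dead-burnt magnesia: 6.669 g
Total batch = 107.0 g; LOI loss = 6.979 g; yield = 93.48%

Mid-chain values are rounded to 4 significant digits wherever printed — each numeric step maintains exact precision from start to finish — each reported value is rounded exactly once — all derived quantities, which include ignition loss, the totals, glass mass, yield, four oxide percentages, are computed in full precision, precisely as stated by either problem or answer, using the weight values on 100.0 g of glass.
The oxide mass targets at 100.0 g vitreous product:
  SiO2: 58.57% × 100.0 = 58.57 g
  MgO: 34.38% × 100.0 = 34.38 g
  CaO: 2.390% × 100.0 = 2.390 g
  Al2O3: 4.659% × 100.0 = 4.659 g
Balance tally, oxide-wise, from the weights as reported, per the basis as stated (every target is met by its sum net of answer rounding effects):
  SiO2: 5.016·0.5205 + 88.12·0.6350 = 58.57 g (target 58.57 g)
  MgO: 88.12·0.3156 + 6.669·0.9848 = 34.38 g (target 34.38 g)
  CaO: 5.016·0.4765 = 2.390 g (target 2.390 g)
  Al2O3: 7.169·0.6499 = 4.659 g (target 4.659 g)
Consistency of the glass mass: batch total minus LOI = 99.99 g (targets for the oxides total 100.0 g; the stated basis being 100.0 g — rounding explains the deltas).
Whole-batch sum: Σ batch = 107.0 g; LOI loss = Σ batch·LOI = 6.979 g; the yield ratio, glass ÷ batch: 93.48%.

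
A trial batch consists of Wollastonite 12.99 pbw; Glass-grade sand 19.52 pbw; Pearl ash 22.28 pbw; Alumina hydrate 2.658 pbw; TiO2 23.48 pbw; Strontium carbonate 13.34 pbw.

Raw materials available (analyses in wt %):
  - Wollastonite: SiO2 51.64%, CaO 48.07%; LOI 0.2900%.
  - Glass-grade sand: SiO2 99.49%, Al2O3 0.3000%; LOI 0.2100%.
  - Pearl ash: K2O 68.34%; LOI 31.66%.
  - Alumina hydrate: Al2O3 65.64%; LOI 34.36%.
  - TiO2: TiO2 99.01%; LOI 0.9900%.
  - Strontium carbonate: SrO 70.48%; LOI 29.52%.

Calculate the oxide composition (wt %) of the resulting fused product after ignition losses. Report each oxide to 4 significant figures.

Glass mass = 82.05 pbw (batch 94.27 − LOI 12.22).
Composition: SrO 11.46%, TiO2 28.33%, K2O 18.56%, SiO2 31.84%, CaO 7.610%, Al2O3 2.198%

Values along the way are displayed (rounded to 4 significant digits) across the worked steps. Every computation keeps exact precision at every stage. A single rounding yields each reported number — the derived quantities, including glass mass, yield, totals, LOI, the six compositions, are rebuilt from the batch weights at 82.05 pbw of glass at full precision, as given in either problem or answer.
Oxide-by-oxide delivered mass:
  SrO: 13.34·0.7048 = 9.402 pbw
  TiO2: 23.48·0.9901 = 23.25 pbw
  K2O: 22.28·0.6834 = 15.23 pbw
  SiO2: 12.99·0.5164 + 19.52·0.9949 = 26.13 pbw
  CaO: 12.99·0.4807 = 6.244 pbw
  Al2O3: 19.52·0.003000 + 2.658·0.6564 = 1.803 pbw
LOI: 12.99·0.002900 + 19.52·0.002100 + 22.28·0.3166 + 2.658·0.3436 + 23.48·0.009900 + 13.34·0.2952 = 12.22 pbw
Net of LOI, the glass mass = 94.27 − 12.22 = 82.05 pbw (= Σ oxide masses)
oxide / glass × 100 gives the wt %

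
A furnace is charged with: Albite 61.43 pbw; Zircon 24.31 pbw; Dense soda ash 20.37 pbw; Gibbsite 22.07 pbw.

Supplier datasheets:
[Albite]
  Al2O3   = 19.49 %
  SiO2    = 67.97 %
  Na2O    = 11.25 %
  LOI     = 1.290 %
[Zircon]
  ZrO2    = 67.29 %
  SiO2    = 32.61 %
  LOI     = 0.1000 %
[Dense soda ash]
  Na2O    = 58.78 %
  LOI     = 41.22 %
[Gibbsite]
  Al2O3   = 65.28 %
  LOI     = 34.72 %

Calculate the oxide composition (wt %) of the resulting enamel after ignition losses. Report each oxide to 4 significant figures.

Glass mass = 111.3 pbw (batch 128.2 − LOI 16.88).
Composition: ZrO2 14.70%, Al2O3 23.70%, SiO2 44.64%, Na2O 16.97%

Full float precision is held in all steps. Mid-chain values are shown (rounded to four significant figures) between the steps — every reported value is rounded only once; derived quantities (glass mass, the totals, four oxide percentages, LOI, yield) are recomputed at full precision from the batch weights at 111.3 pbw of glass, precisely as stated by the problem or the answer.
Oxide-by-oxide delivered mass:
  ZrO2: 24.31·0.6729 = 16.36 pbw
  Al2O3: 61.43·0.1949 + 22.07·0.6528 = 26.38 pbw
  SiO2: 61.43·0.6797 + 24.31·0.3261 = 49.68 pbw
  Na2O: 61.43·0.1125 + 20.37·0.5878 = 18.88 pbw
LOI: 61.43·0.01290 + 24.31·0.001000 + 20.37·0.4122 + 22.07·0.3472 = 16.88 pbw
Net of LOI, the glass mass = 128.2 − 16.88 = 111.3 pbw (consistent with Σ oxide mass)
each oxide over glass, ×100, is wt %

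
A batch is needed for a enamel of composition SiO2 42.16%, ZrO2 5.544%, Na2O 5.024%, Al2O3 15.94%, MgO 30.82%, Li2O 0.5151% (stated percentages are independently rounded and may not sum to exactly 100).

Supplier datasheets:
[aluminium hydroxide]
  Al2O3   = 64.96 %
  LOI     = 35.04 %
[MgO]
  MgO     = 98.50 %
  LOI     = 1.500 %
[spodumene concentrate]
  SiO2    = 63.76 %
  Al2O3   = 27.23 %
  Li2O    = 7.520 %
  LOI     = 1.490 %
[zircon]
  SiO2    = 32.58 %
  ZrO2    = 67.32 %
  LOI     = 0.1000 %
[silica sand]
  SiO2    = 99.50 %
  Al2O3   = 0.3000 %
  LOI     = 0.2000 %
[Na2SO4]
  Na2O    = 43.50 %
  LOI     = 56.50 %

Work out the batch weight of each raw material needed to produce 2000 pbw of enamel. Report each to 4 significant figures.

Batch per 2000 pbw enamel:
  aluminium hydroxide: 430.1 pbw
  MgO: 625.8 pbw
  spodumene concentrate: 137.0 pbw
  zircon: 164.7 pbw
  silica sand: 705.7 pbw
  Na2SO4: 231.0 pbw
Total batch = 2294 pbw; LOI loss = 294.2 pbw; yield = 87.18%

Intermediates are displayed with 4-significant-digit rounding at each printed step — the working math maintains full float precision at all times; each reported result includes exactly one rounding; derived quantities are computed from the weighed amounts for 2000 pbw of glass in full float precision (ignition loss, yield, glass mass, the six compositions, totals) as written in the problem or the answer.
Per-oxide target masses for 2000 pbw enamel:
  SiO2: 42.16% × 2000 = 843.2 pbw
  ZrO2: 5.544% × 2000 = 110.9 pbw
  Na2O: 5.024% × 2000 = 100.5 pbw
  Al2O3: 15.94% × 2000 = 318.8 pbw
  MgO: 30.82% × 2000 = 616.4 pbw
  Li2O: 0.5151% × 2000 = 10.30 pbw
Sums-versus-targets review using the reported weights, versus the basis set out (each sum matches its target mass modulo rounding of the values):
  SiO2: 137.0·0.6376 + 164.7·0.3258 + 705.7·0.9950 = 843.2 pbw (target 843.2 pbw)
  ZrO2: 164.7·0.6732 = 110.9 pbw (target 110.9 pbw)
  Na2O: 231.0·0.4350 = 100.5 pbw (target 100.5 pbw)
  Al2O3: 430.1·0.6496 + 137.0·0.2723 + 705.7·0.003000 = 318.8 pbw (target 318.8 pbw)
  MgO: 625.8·0.9850 = 616.4 pbw (target 616.4 pbw)
  Li2O: 137.0·0.07520 = 10.30 pbw (target 10.30 pbw)
Glass-mass sanity pass: batch total minus LOI = 2000 pbw (the Σ of target masses is 2000 pbw; basis as stated: 2000 pbw — gaps are rounding artifacts).
Summing the batch: Σ batch = 2294 pbw; LOI loss = Σ batch·LOI = 294.2 pbw; the yield ratio, glass ÷ batch: 87.18%.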